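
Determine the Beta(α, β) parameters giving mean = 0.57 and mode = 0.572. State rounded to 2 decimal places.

α = 41.04, β = 30.96

With s = α+β: μ = α/s and mode = (α−1)/(s−2). Eliminating α = μs,
μs − 1 = m(s−2) ⇒ s(μ−m) = 1−2m ⇒ s = -0.144/-0.002 = 72.0000.
So α = μs = 41.04, β = (1−μ)s = 30.96.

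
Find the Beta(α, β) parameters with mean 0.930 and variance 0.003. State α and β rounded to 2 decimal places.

Let s = α+β. The Beta variance is μ(1−μ)/(s+1).
So s+1 = μ(1−μ)/σ² = (0.930×0.070)/0.003 = 0.065100/0.003 = 21.7000, giving s = 20.7000.
Then α = μs = 0.930×20.7000 = 19.25 and β = (1−μ)s = 0.070×20.7000 = 1.45.

α = 19.25, β = 1.45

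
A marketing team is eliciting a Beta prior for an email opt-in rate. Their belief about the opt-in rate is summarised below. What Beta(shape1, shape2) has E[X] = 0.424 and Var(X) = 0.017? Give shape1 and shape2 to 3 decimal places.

By moment matching, shape1+shape2 = μ(1−μ)/σ² − 1 = (0.424·0.576)/0.017 − 1 = 14.3661 − 1 = 13.3661.
Since shape1/(shape1+shape2) = μ, shape1 = 0.424·13.3661 = 5.667 and shape2 = 0.576·13.3661 = 7.699.

shape1 = 5.667, shape2 = 7.699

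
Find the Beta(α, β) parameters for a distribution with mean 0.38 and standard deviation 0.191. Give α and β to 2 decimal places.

First σ² = 0.036481. Setting α = μn, β = (1−μ)n with n = α+β,
μ(1−μ)/(n+1) = 0.036481 ⇒ n+1 = 0.2356/0.036481 = 6.4582 ⇒ n = 5.4582.
Hence α = 0.38×5.4582 = 2.07, β = 0.62×5.4582 = 3.38.

α = 2.07, β = 3.38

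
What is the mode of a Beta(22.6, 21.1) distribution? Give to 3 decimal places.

With α,β > 1, mode = (α−1)/(α+β−2) = 21.6/41.7 = 0.518.

0.518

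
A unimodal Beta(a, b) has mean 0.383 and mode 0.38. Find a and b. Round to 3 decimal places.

a = 30.640, b = 49.360

Let s = a+b. Mean gives a = μs = 0.383s; mode gives (a−1)/(s−2) = 0.38.
Substituting: 0.383s − 1 = 0.38(s−2) = 0.38s − 0.76, so 0.003s = 0.24 and s = 80.0000.
Then a = 0.383×80.0000 = 30.640 and b = s−a = 49.360.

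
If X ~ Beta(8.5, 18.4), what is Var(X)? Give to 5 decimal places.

Var = αβ/[(α+β)²(α+β+1)] = (8.5×18.4)/(26.9²×27.9) = 156.40/20188.719 = 0.00775.

0.00775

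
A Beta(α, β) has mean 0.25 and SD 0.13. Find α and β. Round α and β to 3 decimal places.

α = 2.524, β = 7.571

σ² = 0.13² = 0.0169.
With s = α+β, Var = μ(1−μ)/(s+1), so s+1 = (0.25×0.75)/0.0169 = 11.0947 and s = 10.0947.
α = μs = 2.524, β = (1−μ)s = 7.571.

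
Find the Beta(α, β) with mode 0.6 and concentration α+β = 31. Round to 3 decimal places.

α = 18.400, β = 12.600

For α,β>1 the mode is (α−1)/(α+β−2), so α = mode·(κ−2)+1 = 0.6×29+1 = 18.400.
And β = (1−mode)·(κ−2)+1 = 0.4×29+1 = 12.600.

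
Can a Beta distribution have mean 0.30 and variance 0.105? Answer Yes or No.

The Beta variance bound is σ² < μ(1−μ).
Here μ(1−μ) = 0.30×0.70 = 0.2100, and 0.105 < 0.2100.

Yes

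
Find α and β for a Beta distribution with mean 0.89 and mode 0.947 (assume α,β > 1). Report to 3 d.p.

With s = α+β: μ = α/s and mode = (α−1)/(s−2). Eliminating α = μs,
μs − 1 = m(s−2) ⇒ s(μ−m) = 1−2m ⇒ s = -0.894/-0.057 = 15.6842.
So α = μs = 13.959, β = (1−μ)s = 1.725.

α = 13.959, β = 1.725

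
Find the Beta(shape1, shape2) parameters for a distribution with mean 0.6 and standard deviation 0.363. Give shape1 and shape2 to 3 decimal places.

First σ² = 0.131769. Setting shape1 = μn, shape2 = (1−μ)n with n = shape1+shape2,
μ(1−μ)/(n+1) = 0.131769 ⇒ n+1 = 0.24/0.131769 = 1.8214 ⇒ n = 0.8214.
Hence shape1 = 0.6×0.8214 = 0.493, shape2 = 0.4×0.8214 = 0.329.

shape1 = 0.493, shape2 = 0.329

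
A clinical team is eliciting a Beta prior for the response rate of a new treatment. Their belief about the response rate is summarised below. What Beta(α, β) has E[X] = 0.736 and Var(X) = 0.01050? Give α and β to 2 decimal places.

Let s = α+β. The Beta variance is μ(1−μ)/(s+1).
So s+1 = μ(1−μ)/σ² = (0.736×0.264)/0.01050 = 0.194304/0.01050 = 18.5051, giving s = 17.5051.
Then α = μs = 0.736×17.5051 = 12.88 and β = (1−μ)s = 0.264×17.5051 = 4.62.

α = 12.88, β = 4.62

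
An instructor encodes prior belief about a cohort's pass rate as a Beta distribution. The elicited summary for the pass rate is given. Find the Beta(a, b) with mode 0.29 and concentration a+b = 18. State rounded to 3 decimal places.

a = 5.640, b = 12.360

For a,b>1 the mode is (a−1)/(a+b−2), so a = mode·(κ−2)+1 = 0.29×16+1 = 5.640.
And b = (1−mode)·(κ−2)+1 = 0.71×16+1 = 12.360.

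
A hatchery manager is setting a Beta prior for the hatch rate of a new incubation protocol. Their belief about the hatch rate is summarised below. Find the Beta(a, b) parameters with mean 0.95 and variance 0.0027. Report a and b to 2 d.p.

a = 15.76, b = 0.83

Write ν = a+b; then a = μν and Var = μ(1−μ)/(ν+1).
ν = μ(1−μ)/Var − 1 = 0.0475/0.0027 − 1 = 16.5926.
a = 0.95·16.5926 = 15.76, b = 0.05·16.5926 = 0.83.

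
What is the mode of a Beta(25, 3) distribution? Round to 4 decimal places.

0.9231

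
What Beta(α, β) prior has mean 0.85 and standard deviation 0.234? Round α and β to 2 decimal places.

α = 1.13, β = 0.20

σ² = 0.234² = 0.054756.
With s = α+β, Var = μ(1−μ)/(s+1), so s+1 = (0.85×0.15)/0.054756 = 2.3285 and s = 1.3285.
α = μs = 1.13, β = (1−μ)s = 0.20.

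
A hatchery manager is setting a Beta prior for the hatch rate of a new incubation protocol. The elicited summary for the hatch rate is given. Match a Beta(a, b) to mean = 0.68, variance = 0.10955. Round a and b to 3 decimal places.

Let s = a+b. The Beta variance is μ(1−μ)/(s+1).
So s+1 = μ(1−μ)/σ² = (0.68×0.32)/0.10955 = 0.2176/0.10955 = 1.9863, giving s = 0.9863.
Then a = μs = 0.68×0.9863 = 0.671 and b = (1−μ)s = 0.32×0.9863 = 0.316.

a = 0.671, b = 0.316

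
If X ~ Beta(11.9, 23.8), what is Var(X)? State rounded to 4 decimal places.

Var = αβ/[(α+β)²(α+β+1)] = (11.9×23.8)/(35.7²×36.7) = 283.22/46773.783 = 0.0061.

0.0061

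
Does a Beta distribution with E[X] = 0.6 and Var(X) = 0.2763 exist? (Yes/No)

No

A Beta with mean μ has variance μ(1−μ)/(α+β+1) < μ(1−μ).
Here μ(1−μ) = 0.6×0.4 = 0.24, and 0.2763 ≥ 0.24.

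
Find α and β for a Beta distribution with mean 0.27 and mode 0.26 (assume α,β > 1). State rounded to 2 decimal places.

Let s = α+β. Mean gives α = μs = 0.27s; mode gives (α−1)/(s−2) = 0.26.
Substituting: 0.27s − 1 = 0.26(s−2) = 0.26s − 0.52, so 0.01s = 0.48 and s = 48.0000.
Then α = 0.27×48.0000 = 12.96 and β = s−α = 35.04.

α = 12.96, β = 35.04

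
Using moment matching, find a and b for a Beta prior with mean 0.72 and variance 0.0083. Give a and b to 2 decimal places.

a = 16.77, b = 6.52

By moment matching, a+b = μ(1−μ)/σ² − 1 = (0.72·0.28)/0.0083 − 1 = 24.2892 − 1 = 23.2892.
Since a/(a+b) = μ, a = 0.72·23.2892 = 16.77 and b = 0.28·23.2892 = 6.52.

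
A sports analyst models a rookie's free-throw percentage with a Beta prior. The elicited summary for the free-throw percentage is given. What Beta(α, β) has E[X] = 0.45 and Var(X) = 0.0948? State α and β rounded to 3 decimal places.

Write ν = α+β; then α = μν and Var = μ(1−μ)/(ν+1).
ν = μ(1−μ)/Var − 1 = 0.2475/0.0948 − 1 = 1.6108.
α = 0.45·1.6108 = 0.725, β = 0.55·1.6108 = 0.886.

α = 0.725, β = 0.886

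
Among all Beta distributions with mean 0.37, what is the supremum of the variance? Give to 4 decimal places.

0.2331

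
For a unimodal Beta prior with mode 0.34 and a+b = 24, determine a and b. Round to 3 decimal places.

a = 8.480, b = 15.520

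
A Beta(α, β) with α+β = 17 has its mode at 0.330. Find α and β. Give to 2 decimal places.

α = 5.95, β = 11.05

For α,β>1 the mode is (α−1)/(α+β−2), so α = mode·(κ−2)+1 = 0.330×15+1 = 5.95.
And β = (1−mode)·(κ−2)+1 = 0.670×15+1 = 11.05.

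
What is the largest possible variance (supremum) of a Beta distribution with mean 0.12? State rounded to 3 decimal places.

For fixed mean μ the Beta variance is μ(1−μ)/(α+β+1), increasing as α+β decreases.
Its least upper bound (not attained) is μ(1−μ) = 0.12·0.88 = 0.106.

0.106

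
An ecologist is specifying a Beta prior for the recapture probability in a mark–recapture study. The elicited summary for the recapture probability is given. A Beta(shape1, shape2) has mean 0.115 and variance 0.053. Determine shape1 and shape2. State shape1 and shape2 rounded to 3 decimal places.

Write ν = shape1+shape2; then shape1 = μν and Var = μ(1−μ)/(ν+1).
ν = μ(1−μ)/Var − 1 = 0.101775/0.053 − 1 = 0.9203.
shape1 = 0.115·0.9203 = 0.106, shape2 = 0.885·0.9203 = 0.814.

shape1 = 0.106, shape2 = 0.814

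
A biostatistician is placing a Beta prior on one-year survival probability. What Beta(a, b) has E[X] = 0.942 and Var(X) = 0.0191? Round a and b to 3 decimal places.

By moment matching, a+b = μ(1−μ)/σ² − 1 = (0.942·0.058)/0.0191 − 1 = 2.8605 − 1 = 1.8605.
Since a/(a+b) = μ, a = 0.942·1.8605 = 1.753 and b = 0.058·1.8605 = 0.108.

a = 1.753, b = 0.108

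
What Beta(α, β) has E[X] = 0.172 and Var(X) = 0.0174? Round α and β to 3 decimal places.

By moment matching, α+β = μ(1−μ)/σ² − 1 = (0.172·0.828)/0.0174 − 1 = 8.1848 − 1 = 7.1848.
Since α/(α+β) = μ, α = 0.172·7.1848 = 1.236 and β = 0.828·7.1848 = 5.949.

α = 1.236, β = 5.949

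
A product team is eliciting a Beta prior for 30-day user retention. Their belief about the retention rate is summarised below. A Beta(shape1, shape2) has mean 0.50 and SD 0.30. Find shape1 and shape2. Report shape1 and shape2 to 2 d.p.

shape1 = 0.89, shape2 = 0.89

Variance = 0.30² = 0.0900. The moment-matching identity shape1+shape2 = μ(1−μ)/Var − 1 gives
shape1+shape2 = 0.2500/0.0900 − 1 = 1.7778, so shape1 = μ·1.7778 = 0.89 and shape2 = (1−μ)·1.7778 = 0.89.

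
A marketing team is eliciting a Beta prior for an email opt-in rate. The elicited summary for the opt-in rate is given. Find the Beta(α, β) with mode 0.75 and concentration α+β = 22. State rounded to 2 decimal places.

Mode = (α−1)/(κ−2) with κ = α+β, so α−1 = 0.75·20 = 15.00.
α = 16.00; β = κ − α = 6.00.

α = 16.00, β = 6.00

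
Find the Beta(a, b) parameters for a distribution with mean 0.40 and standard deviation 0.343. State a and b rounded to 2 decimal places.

a = 0.42, b = 0.62

Variance = 0.343² = 0.117649. The moment-matching identity a+b = μ(1−μ)/Var − 1 gives
a+b = 0.2400/0.117649 − 1 = 1.0400, so a = μ·1.0400 = 0.42 and b = (1−μ)·1.0400 = 0.62.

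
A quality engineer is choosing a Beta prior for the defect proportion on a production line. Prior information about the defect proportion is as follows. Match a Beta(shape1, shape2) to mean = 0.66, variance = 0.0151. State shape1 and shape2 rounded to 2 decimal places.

shape1 = 9.15, shape2 = 4.71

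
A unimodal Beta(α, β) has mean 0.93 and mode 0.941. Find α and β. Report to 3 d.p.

α = 74.569, β = 5.613

With s = α+β: μ = α/s and mode = (α−1)/(s−2). Eliminating α = μs,
μs − 1 = m(s−2) ⇒ s(μ−m) = 1−2m ⇒ s = -0.882/-0.011 = 80.1818.
So α = μs = 74.569, β = (1−μ)s = 5.613.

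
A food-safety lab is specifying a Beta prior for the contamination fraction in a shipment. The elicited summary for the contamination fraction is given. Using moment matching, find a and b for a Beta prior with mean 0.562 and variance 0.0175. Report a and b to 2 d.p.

Write ν = a+b; then a = μν and Var = μ(1−μ)/(ν+1).
ν = μ(1−μ)/Var − 1 = 0.246156/0.0175 − 1 = 13.0661.
a = 0.562·13.0661 = 7.34, b = 0.438·13.0661 = 5.72.

a = 7.34, b = 5.72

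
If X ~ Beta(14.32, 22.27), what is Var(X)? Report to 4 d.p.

0.0063

μ = 14.32/36.59 = 0.391364; Var = μ(1−μ)/(α+β+1) = 0.2381982/37.59 = 0.0063.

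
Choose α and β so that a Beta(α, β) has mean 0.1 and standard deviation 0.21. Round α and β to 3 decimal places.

First σ² = 0.0441. Setting α = μn, β = (1−μ)n with n = α+β,
μ(1−μ)/(n+1) = 0.0441 ⇒ n+1 = 0.09/0.0441 = 2.0408 ⇒ n = 1.0408.
Hence α = 0.1×1.0408 = 0.104, β = 0.9×1.0408 = 0.937.

α = 0.104, β = 0.937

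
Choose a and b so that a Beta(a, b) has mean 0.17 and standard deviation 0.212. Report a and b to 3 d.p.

a = 0.364, b = 1.776

σ² = 0.212² = 0.044944.
With s = a+b, Var = μ(1−μ)/(s+1), so s+1 = (0.17×0.83)/0.044944 = 3.1395 and s = 2.1395.
a = μs = 0.364, b = (1−μ)s = 1.776.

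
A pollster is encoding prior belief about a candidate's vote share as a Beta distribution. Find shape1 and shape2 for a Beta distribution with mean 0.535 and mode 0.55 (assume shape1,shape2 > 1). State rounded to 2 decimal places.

shape1 = 3.57, shape2 = 3.10

With s = shape1+shape2: μ = shape1/s and mode = (shape1−1)/(s−2). Eliminating shape1 = μs,
μs − 1 = m(s−2) ⇒ s(μ−m) = 1−2m ⇒ s = -0.10/-0.015 = 6.6667.
So shape1 = μs = 3.57, shape2 = (1−μ)s = 3.10.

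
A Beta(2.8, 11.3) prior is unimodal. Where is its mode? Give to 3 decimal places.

0.149

With α,β > 1, mode = (α−1)/(α+β−2) = 1.8/12.1 = 0.149.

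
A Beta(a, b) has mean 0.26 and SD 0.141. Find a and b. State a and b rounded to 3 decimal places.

Variance = 0.141² = 0.019881. The moment-matching identity a+b = μ(1−μ)/Var − 1 gives
a+b = 0.1924/0.019881 − 1 = 8.6776, so a = μ·8.6776 = 2.256 and b = (1−μ)·8.6776 = 6.421.

a = 2.256, b = 6.421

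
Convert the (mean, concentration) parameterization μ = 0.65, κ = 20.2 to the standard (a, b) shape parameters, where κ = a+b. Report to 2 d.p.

a = 13.13, b = 7.07

Split κ in proportion μ : (1−μ): a = 0.65·20.2 = 13.13, b = 20.2 − 13.13 = 7.07.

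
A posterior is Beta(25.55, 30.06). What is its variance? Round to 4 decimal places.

0.0044

α+β = 55.61 and αβ = 768.0330, so Var = αβ/[(α+β)²(α+β+1)] = 768.0330/175064.845581 = 0.0044.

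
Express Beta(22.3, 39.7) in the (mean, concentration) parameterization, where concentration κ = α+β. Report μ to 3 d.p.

κ = α+β = 22.3+39.7 = 62.0; μ = α/κ = 22.3/62.0 = 0.360.

μ = 0.360, κ = 62.0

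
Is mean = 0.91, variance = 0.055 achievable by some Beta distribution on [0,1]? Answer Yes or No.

Yes

The Beta variance bound is σ² < μ(1−μ).
Here μ(1−μ) = 0.91×0.09 = 0.0819, and 0.055 < 0.0819.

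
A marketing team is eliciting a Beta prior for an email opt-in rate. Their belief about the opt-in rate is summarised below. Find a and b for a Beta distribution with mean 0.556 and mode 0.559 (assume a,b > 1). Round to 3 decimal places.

a = 21.869, b = 17.464

With s = a+b: μ = a/s and mode = (a−1)/(s−2). Eliminating a = μs,
μs − 1 = m(s−2) ⇒ s(μ−m) = 1−2m ⇒ s = -0.118/-0.003 = 39.3333.
So a = μs = 21.869, b = (1−μ)s = 17.464.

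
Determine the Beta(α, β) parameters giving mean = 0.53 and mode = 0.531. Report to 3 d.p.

With s = α+β: μ = α/s and mode = (α−1)/(s−2). Eliminating α = μs,
μs − 1 = m(s−2) ⇒ s(μ−m) = 1−2m ⇒ s = -0.062/-0.001 = 62.0000.
So α = μs = 32.860, β = (1−μ)s = 29.140.

α = 32.860, β = 29.140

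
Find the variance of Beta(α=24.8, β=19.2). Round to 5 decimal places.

0.00547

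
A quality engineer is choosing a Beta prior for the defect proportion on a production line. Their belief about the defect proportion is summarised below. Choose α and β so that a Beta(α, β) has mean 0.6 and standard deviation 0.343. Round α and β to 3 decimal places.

α = 0.624, β = 0.416

σ² = 0.343² = 0.117649.
With s = α+β, Var = μ(1−μ)/(s+1), so s+1 = (0.6×0.4)/0.117649 = 2.0400 and s = 1.0400.
α = μs = 0.624, β = (1−μ)s = 0.416.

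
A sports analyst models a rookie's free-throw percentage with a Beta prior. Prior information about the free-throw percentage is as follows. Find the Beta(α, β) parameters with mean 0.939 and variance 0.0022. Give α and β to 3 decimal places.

Let s = α+β. The Beta variance is μ(1−μ)/(s+1).
So s+1 = μ(1−μ)/σ² = (0.939×0.061)/0.0022 = 0.057279/0.0022 = 26.0359, giving s = 25.0359.
Then α = μs = 0.939×25.0359 = 23.509 and β = (1−μ)s = 0.061×25.0359 = 1.527.

α = 23.509, β = 1.527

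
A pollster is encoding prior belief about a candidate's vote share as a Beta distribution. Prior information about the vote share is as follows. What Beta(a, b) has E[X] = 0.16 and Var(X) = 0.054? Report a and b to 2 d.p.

a = 0.24, b = 1.25

Write ν = a+b; then a = μν and Var = μ(1−μ)/(ν+1).
ν = μ(1−μ)/Var − 1 = 0.1344/0.054 − 1 = 1.4889.
a = 0.16·1.4889 = 0.24, b = 0.84·1.4889 = 1.25.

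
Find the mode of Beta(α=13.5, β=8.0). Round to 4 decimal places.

The density x^(α−1)(1−x)^(β−1) is maximised at (α−1)/(α+β−2) = 12.5/19.5 = 0.6410.

0.6410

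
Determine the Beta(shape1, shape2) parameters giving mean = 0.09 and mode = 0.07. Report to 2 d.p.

Let s = shape1+shape2. Mean gives shape1 = μs = 0.09s; mode gives (shape1−1)/(s−2) = 0.07.
Substituting: 0.09s − 1 = 0.07(s−2) = 0.07s − 0.14, so 0.02s = 0.86 and s = 43.0000.
Then shape1 = 0.09×43.0000 = 3.87 and shape2 = s−shape1 = 39.13.

shape1 = 3.87, shape2 = 39.13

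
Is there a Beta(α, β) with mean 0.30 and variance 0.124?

Yes

A Beta with mean μ has variance μ(1−μ)/(α+β+1) < μ(1−μ).
Here μ(1−μ) = 0.30×0.70 = 0.2100, and 0.124 < 0.2100.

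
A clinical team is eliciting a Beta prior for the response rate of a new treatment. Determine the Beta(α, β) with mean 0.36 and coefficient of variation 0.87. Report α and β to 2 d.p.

α = 0.49, β = 0.86

σ = CV·μ = 0.87×0.36 = 0.31320, so σ² = 0.098094.
s+1 = μ(1−μ)/σ² = 0.2304/0.098094 = 2.3488, so s = α+β = 1.3488.
α = μs = 0.49, β = (1−μ)s = 0.86.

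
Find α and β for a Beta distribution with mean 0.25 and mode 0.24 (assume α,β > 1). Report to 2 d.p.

α = 13.00, β = 39.00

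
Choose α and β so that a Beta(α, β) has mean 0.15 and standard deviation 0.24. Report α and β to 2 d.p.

α = 0.18, β = 1.03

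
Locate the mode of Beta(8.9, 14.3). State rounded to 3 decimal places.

0.373

The density x^(α−1)(1−x)^(β−1) is maximised at (α−1)/(α+β−2) = 7.9/21.2 = 0.373.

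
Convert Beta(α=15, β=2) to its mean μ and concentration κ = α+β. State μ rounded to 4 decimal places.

μ = 0.8824, κ = 17

κ = α+β = 15+2 = 17; μ = α/κ = 15/17 = 0.8824.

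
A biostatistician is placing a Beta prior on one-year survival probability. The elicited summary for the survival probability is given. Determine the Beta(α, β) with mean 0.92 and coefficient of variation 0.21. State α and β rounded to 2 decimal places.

α = 0.89, β = 0.08

Var = (CV·μ)² = (0.21×0.92)² = 0.037326.
α+β = μ(1−μ)/Var − 1 = 0.0736/0.037326 − 1 = 0.9718.
Thus α = 0.92·0.9718 = 0.89 and β = 0.08·0.9718 = 0.08.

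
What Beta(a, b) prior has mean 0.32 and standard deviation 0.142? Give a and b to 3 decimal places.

σ² = 0.142² = 0.020164.
With s = a+b, Var = μ(1−μ)/(s+1), so s+1 = (0.32×0.68)/0.020164 = 10.7915 and s = 9.7915.
a = μs = 3.133, b = (1−μ)s = 6.658.

a = 3.133, b = 6.658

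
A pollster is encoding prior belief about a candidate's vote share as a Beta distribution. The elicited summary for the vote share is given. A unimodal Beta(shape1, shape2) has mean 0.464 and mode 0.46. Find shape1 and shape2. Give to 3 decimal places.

Let s = shape1+shape2. Mean gives shape1 = μs = 0.464s; mode gives (shape1−1)/(s−2) = 0.46.
Substituting: 0.464s − 1 = 0.46(s−2) = 0.46s − 0.92, so 0.004s = 0.08 and s = 20.0000.
Then shape1 = 0.464×20.0000 = 9.280 and shape2 = s−shape1 = 10.720.

shape1 = 9.280, shape2 = 10.720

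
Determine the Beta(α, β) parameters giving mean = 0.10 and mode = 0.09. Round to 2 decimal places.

α = 8.20, β = 73.80

With s = α+β: μ = α/s and mode = (α−1)/(s−2). Eliminating α = μs,
μs − 1 = m(s−2) ⇒ s(μ−m) = 1−2m ⇒ s = 0.82/0.01 = 82.0000.
So α = μs = 8.20, β = (1−μ)s = 73.80.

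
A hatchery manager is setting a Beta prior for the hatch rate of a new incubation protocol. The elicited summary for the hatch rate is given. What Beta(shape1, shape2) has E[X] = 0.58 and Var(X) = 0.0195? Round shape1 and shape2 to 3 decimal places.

By moment matching, shape1+shape2 = μ(1−μ)/σ² − 1 = (0.58·0.42)/0.0195 − 1 = 12.4923 − 1 = 11.4923.
Since shape1/(shape1+shape2) = μ, shape1 = 0.58·11.4923 = 6.666 and shape2 = 0.42·11.4923 = 4.827.

shape1 = 6.666, shape2 = 4.827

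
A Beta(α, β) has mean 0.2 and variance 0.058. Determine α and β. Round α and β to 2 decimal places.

Let s = α+β. The Beta variance is μ(1−μ)/(s+1).
So s+1 = μ(1−μ)/σ² = (0.2×0.8)/0.058 = 0.16/0.058 = 2.7586, giving s = 1.7586.
Then α = μs = 0.2×1.7586 = 0.35 and β = (1−μ)s = 0.8×1.7586 = 1.41.

α = 0.35, β = 1.41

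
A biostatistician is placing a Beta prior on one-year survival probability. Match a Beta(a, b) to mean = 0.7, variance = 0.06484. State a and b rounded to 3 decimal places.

a = 1.567, b = 0.672

By moment matching, a+b = μ(1−μ)/σ² − 1 = (0.7·0.3)/0.06484 − 1 = 3.2387 − 1 = 2.2387.
Since a/(a+b) = μ, a = 0.7·2.2387 = 1.567 and b = 0.3·2.2387 = 0.672.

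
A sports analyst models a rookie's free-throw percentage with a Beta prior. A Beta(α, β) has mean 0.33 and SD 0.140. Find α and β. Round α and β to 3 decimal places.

First σ² = 0.019600. Setting α = μn, β = (1−μ)n with n = α+β,
μ(1−μ)/(n+1) = 0.019600 ⇒ n+1 = 0.2211/0.019600 = 11.2806 ⇒ n = 10.2806.
Hence α = 0.33×10.2806 = 3.393, β = 0.67×10.2806 = 6.888.

α = 3.393, β = 6.888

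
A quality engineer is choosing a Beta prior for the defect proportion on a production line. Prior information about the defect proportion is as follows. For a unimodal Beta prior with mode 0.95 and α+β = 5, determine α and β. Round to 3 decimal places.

α = 3.850, β = 1.150

For α,β>1 the mode is (α−1)/(α+β−2), so α = mode·(κ−2)+1 = 0.95×3+1 = 3.850.
And β = (1−mode)·(κ−2)+1 = 0.05×3+1 = 1.150.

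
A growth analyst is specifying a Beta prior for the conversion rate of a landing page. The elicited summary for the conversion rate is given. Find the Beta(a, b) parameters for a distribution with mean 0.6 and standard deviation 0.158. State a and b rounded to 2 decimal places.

Variance = 0.158² = 0.024964. The moment-matching identity a+b = μ(1−μ)/Var − 1 gives
a+b = 0.24/0.024964 − 1 = 8.6138, so a = μ·8.6138 = 5.17 and b = (1−μ)·8.6138 = 3.45.

a = 5.17, b = 3.45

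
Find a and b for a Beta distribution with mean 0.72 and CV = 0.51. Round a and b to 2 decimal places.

a = 0.36, b = 0.14

σ = CV·μ = 0.51×0.72 = 0.36720, so σ² = 0.134836.
s+1 = μ(1−μ)/σ² = 0.2016/0.134836 = 1.4952, so s = a+b = 0.4952.
a = μs = 0.36, b = (1−μ)s = 0.14.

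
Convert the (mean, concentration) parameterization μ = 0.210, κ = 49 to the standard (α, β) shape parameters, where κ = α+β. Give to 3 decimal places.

α = μκ = 0.210×49 = 10.290 and β = (1−μ)κ = 0.790×49 = 38.710.

α = 10.290, β = 38.710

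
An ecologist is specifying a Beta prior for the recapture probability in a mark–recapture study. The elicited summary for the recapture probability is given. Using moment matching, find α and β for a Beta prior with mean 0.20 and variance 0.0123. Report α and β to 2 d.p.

By moment matching, α+β = μ(1−μ)/σ² − 1 = (0.20·0.80)/0.0123 − 1 = 13.0081 − 1 = 12.0081.
Since α/(α+β) = μ, α = 0.20·12.0081 = 2.40 and β = 0.80·12.0081 = 9.61.

α = 2.40, β = 9.61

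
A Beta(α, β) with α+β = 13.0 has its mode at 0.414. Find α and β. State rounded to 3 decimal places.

For α,β>1 the mode is (α−1)/(α+β−2), so α = mode·(κ−2)+1 = 0.414×11.0+1 = 5.554.
And β = (1−mode)·(κ−2)+1 = 0.586×11.0+1 = 7.446.

α = 5.554, β = 7.446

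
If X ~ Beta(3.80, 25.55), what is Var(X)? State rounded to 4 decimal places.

0.0037

α+β = 29.35 and αβ = 97.0900, so Var = αβ/[(α+β)²(α+β+1)] = 97.0900/26144.172875 = 0.0037.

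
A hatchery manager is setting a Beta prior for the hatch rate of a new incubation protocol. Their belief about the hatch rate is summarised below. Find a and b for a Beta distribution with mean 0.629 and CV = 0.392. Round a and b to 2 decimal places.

a = 1.79, b = 1.05

σ = CV·μ = 0.392×0.629 = 0.24657, so σ² = 0.060796.
s+1 = μ(1−μ)/σ² = 0.233359/0.060796 = 3.8384, so s = a+b = 2.8384.
a = μs = 1.79, b = (1−μ)s = 1.05.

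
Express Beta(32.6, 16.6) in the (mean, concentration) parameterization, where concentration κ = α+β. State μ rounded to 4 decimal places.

μ = 0.6626, κ = 49.2

κ = α+β = 32.6+16.6 = 49.2; μ = α/κ = 32.6/49.2 = 0.6626.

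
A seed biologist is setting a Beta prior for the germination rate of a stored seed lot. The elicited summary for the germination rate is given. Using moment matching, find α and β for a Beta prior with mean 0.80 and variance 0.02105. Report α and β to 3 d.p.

α = 5.281, β = 1.320

Write ν = α+β; then α = μν and Var = μ(1−μ)/(ν+1).
ν = μ(1−μ)/Var − 1 = 0.1600/0.02105 − 1 = 6.6010.
α = 0.80·6.6010 = 5.281, β = 0.20·6.6010 = 1.320.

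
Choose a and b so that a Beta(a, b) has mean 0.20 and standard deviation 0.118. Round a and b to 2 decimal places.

a = 2.10, b = 8.39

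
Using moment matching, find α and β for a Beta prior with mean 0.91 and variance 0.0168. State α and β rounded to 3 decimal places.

α = 3.526, β = 0.349

Let s = α+β. The Beta variance is μ(1−μ)/(s+1).
So s+1 = μ(1−μ)/σ² = (0.91×0.09)/0.0168 = 0.0819/0.0168 = 4.8750, giving s = 3.8750.
Then α = μs = 0.91×3.8750 = 3.526 and β = (1−μ)s = 0.09×3.8750 = 0.349.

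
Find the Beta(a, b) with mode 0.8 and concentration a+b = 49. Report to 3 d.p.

a = 38.600, b = 10.400

Mode = (a−1)/(κ−2) with κ = a+b, so a−1 = 0.8·47 = 37.600.
a = 38.600; b = κ − a = 10.400.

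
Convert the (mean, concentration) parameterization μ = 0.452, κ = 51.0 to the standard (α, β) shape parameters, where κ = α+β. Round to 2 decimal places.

α = μκ = 0.452×51.0 = 23.05 and β = (1−μ)κ = 0.548×51.0 = 27.95.

α = 23.05, β = 27.95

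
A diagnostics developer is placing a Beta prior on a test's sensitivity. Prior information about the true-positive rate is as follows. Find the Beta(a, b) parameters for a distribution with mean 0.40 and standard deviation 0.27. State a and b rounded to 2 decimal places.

First σ² = 0.0729. Setting a = μn, b = (1−μ)n with n = a+b,
μ(1−μ)/(n+1) = 0.0729 ⇒ n+1 = 0.2400/0.0729 = 3.2922 ⇒ n = 2.2922.
Hence a = 0.40×2.2922 = 0.92, b = 0.60×2.2922 = 1.38.

a = 0.92, b = 1.38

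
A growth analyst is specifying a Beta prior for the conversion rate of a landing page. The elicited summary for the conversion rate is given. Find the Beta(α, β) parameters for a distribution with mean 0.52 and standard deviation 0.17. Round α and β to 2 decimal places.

α = 3.97, β = 3.67

σ² = 0.17² = 0.0289.
With s = α+β, Var = μ(1−μ)/(s+1), so s+1 = (0.52×0.48)/0.0289 = 8.6367 and s = 7.6367.
α = μs = 3.97, β = (1−μ)s = 3.67.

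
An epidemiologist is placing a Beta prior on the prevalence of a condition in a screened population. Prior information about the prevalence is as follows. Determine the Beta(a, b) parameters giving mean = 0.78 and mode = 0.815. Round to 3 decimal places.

a = 14.040, b = 3.960

Let s = a+b. Mean gives a = μs = 0.78s; mode gives (a−1)/(s−2) = 0.815.
Substituting: 0.78s − 1 = 0.815(s−2) = 0.815s − 1.630, so -0.035s = -0.630 and s = 18.0000.
Then a = 0.78×18.0000 = 14.040 and b = s−a = 3.960.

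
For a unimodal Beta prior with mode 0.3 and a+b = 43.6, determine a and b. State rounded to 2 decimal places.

a = 13.48, b = 30.12

Mode = (a−1)/(κ−2) with κ = a+b, so a−1 = 0.3·41.6 = 12.48.
a = 13.48; b = κ − a = 30.12.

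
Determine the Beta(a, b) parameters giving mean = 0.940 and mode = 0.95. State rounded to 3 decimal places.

a = 84.600, b = 5.400

Let s = a+b. Mean gives a = μs = 0.940s; mode gives (a−1)/(s−2) = 0.95.
Substituting: 0.940s − 1 = 0.95(s−2) = 0.95s − 1.90, so -0.010s = -0.90 and s = 90.0000.
Then a = 0.940×90.0000 = 84.600 and b = s−a = 5.400.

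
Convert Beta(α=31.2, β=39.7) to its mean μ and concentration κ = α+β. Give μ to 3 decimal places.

κ = α+β = 31.2+39.7 = 70.9; μ = α/κ = 31.2/70.9 = 0.440.

μ = 0.440, κ = 70.9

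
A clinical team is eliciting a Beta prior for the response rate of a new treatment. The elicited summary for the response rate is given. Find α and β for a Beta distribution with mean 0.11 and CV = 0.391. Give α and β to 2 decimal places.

σ = CV·μ = 0.391×0.11 = 0.04301, so σ² = 0.001850.
s+1 = μ(1−μ)/σ² = 0.0979/0.001850 = 52.9229, so s = α+β = 51.9229.
α = μs = 5.71, β = (1−μ)s = 46.21.

α = 5.71, β = 46.21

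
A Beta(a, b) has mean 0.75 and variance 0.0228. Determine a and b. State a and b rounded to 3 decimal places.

a = 5.418, b = 1.806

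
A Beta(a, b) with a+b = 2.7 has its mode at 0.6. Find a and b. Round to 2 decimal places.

a = 1.42, b = 1.28

For a,b>1 the mode is (a−1)/(a+b−2), so a = mode·(κ−2)+1 = 0.6×0.7+1 = 1.42.
And b = (1−mode)·(κ−2)+1 = 0.4×0.7+1 = 1.28.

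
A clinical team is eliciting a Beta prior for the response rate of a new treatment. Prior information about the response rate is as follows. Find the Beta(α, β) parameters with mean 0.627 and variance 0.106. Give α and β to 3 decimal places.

Write ν = α+β; then α = μν and Var = μ(1−μ)/(ν+1).
ν = μ(1−μ)/Var − 1 = 0.233871/0.106 − 1 = 1.2063.
α = 0.627·1.2063 = 0.756, β = 0.373·1.2063 = 0.450.

α = 0.756, β = 0.450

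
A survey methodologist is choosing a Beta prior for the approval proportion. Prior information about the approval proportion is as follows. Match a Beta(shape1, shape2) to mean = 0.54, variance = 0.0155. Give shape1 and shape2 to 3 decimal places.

shape1 = 8.114, shape2 = 6.912

Let s = shape1+shape2. The Beta variance is μ(1−μ)/(s+1).
So s+1 = μ(1−μ)/σ² = (0.54×0.46)/0.0155 = 0.2484/0.0155 = 16.0258, giving s = 15.0258.
Then shape1 = μs = 0.54×15.0258 = 8.114 and shape2 = (1−μ)s = 0.46×15.0258 = 6.912.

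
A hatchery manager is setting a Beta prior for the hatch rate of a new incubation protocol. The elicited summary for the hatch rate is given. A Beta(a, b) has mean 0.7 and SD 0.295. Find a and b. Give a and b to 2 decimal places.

a = 0.99, b = 0.42

σ² = 0.295² = 0.087025.
With s = a+b, Var = μ(1−μ)/(s+1), so s+1 = (0.7×0.3)/0.087025 = 2.4131 and s = 1.4131.
a = μs = 0.99, b = (1−μ)s = 0.42.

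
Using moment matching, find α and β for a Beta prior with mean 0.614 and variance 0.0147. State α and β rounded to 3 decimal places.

α = 9.285, β = 5.837

Write ν = α+β; then α = μν and Var = μ(1−μ)/(ν+1).
ν = μ(1−μ)/Var − 1 = 0.237004/0.0147 − 1 = 15.1227.
α = 0.614·15.1227 = 9.285, β = 0.386·15.1227 = 5.837.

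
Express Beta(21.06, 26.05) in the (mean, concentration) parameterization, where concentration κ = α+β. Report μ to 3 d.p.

μ = 0.447, κ = 47.11

κ = α+β = 21.06+26.05 = 47.11; μ = α/κ = 21.06/47.11 = 0.447.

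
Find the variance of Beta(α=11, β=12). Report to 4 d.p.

0.0104

Var = αβ/[(α+β)²(α+β+1)] = (11×12)/(23²×24) = 132/12696 = 0.0104.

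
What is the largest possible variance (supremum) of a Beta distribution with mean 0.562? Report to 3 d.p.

0.246

For fixed mean μ the Beta variance is μ(1−μ)/(α+β+1), increasing as α+β decreases.
Its least upper bound (not attained) is μ(1−μ) = 0.562·0.438 = 0.246.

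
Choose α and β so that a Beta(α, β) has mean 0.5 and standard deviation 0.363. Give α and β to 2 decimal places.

σ² = 0.363² = 0.131769.
With s = α+β, Var = μ(1−μ)/(s+1), so s+1 = (0.5×0.5)/0.131769 = 1.8973 and s = 0.8973.
α = μs = 0.45, β = (1−μ)s = 0.45.

α = 0.45, β = 0.45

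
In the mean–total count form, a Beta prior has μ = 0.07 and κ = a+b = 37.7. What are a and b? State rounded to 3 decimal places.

a = 2.639, b = 35.061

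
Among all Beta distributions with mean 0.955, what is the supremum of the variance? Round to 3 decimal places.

Var = μ(1−μ)/(α+β+1), which approaches μ(1−μ) as α+β → 0.
So the supremum is μ(1−μ) = 0.955×0.045 = 0.043.

0.043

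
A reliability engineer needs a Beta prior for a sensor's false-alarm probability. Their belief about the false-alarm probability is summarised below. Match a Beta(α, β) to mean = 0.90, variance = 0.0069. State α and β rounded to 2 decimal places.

α = 10.84, β = 1.20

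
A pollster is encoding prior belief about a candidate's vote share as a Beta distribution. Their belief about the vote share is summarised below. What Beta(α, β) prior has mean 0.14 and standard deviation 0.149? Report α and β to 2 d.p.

Variance = 0.149² = 0.022201. The moment-matching identity α+β = μ(1−μ)/Var − 1 gives
α+β = 0.1204/0.022201 − 1 = 4.4232, so α = μ·4.4232 = 0.62 and β = (1−μ)·4.4232 = 3.80.

α = 0.62, β = 3.80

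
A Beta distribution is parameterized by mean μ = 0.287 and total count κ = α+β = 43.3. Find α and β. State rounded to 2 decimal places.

Split κ in proportion μ : (1−μ): α = 0.287·43.3 = 12.43, β = 43.3 − 12.43 = 30.87.

α = 12.43, β = 30.87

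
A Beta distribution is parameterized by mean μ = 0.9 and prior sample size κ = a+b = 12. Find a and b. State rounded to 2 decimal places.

a = 10.80, b = 1.20

Split κ in proportion μ : (1−μ): a = 0.9·12 = 10.80, b = 12 − 10.80 = 1.20.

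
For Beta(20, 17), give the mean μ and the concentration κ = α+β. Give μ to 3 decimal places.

μ = 0.541, κ = 37

κ = α+β = 20+17 = 37; μ = α/κ = 20/37 = 0.541.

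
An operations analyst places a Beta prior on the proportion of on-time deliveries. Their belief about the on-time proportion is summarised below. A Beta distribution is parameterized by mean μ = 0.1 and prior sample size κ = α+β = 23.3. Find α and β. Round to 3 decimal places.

Split κ in proportion μ : (1−μ): α = 0.1·23.3 = 2.330, β = 23.3 − 2.330 = 20.970.

α = 2.330, β = 20.970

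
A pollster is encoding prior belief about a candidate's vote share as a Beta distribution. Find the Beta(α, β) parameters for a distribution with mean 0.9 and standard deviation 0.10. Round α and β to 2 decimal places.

First σ² = 0.0100. Setting α = μn, β = (1−μ)n with n = α+β,
μ(1−μ)/(n+1) = 0.0100 ⇒ n+1 = 0.09/0.0100 = 9.0000 ⇒ n = 8.0000.
Hence α = 0.9×8.0000 = 7.20, β = 0.1×8.0000 = 0.80.

α = 7.20, β = 0.80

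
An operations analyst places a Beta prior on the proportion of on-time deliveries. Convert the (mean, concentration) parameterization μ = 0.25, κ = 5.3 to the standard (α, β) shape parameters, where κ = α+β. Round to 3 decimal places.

α = 1.325, β = 3.975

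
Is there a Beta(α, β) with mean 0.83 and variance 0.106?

Yes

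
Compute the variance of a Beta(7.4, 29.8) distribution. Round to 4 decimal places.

Var = αβ/[(α+β)²(α+β+1)] = (7.4×29.8)/(37.2²×38.2) = 220.52/52862.688 = 0.0042.

0.0042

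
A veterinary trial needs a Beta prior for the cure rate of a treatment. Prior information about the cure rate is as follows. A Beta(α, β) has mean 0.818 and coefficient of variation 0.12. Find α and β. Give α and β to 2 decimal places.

α = 11.82, β = 2.63

Var = (CV·μ)² = (0.12×0.818)² = 0.009635.
α+β = μ(1−μ)/Var − 1 = 0.148876/0.009635 − 1 = 14.4510.
Thus α = 0.818·14.4510 = 11.82 and β = 0.182·14.4510 = 2.63.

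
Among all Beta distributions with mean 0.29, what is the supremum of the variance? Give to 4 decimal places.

Var = μ(1−μ)/(α+β+1), which approaches μ(1−μ) as α+β → 0.
So the supremum is μ(1−μ) = 0.29×0.71 = 0.2059.

0.2059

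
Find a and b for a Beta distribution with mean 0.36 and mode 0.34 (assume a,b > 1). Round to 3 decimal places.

Let s = a+b. Mean gives a = μs = 0.36s; mode gives (a−1)/(s−2) = 0.34.
Substituting: 0.36s − 1 = 0.34(s−2) = 0.34s − 0.68, so 0.02s = 0.32 and s = 16.0000.
Then a = 0.36×16.0000 = 5.760 and b = s−a = 10.240.

a = 5.760, b = 10.240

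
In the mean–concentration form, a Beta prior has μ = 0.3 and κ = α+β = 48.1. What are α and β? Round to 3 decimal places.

α = 14.430, β = 33.670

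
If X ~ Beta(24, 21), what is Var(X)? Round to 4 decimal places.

Var = αβ/[(α+β)²(α+β+1)] = (24×21)/(45²×46) = 504/93150 = 0.0054.

0.0054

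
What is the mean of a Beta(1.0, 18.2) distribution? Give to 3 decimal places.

The Beta mean is α/(α+β) = 1.0/(1.0+18.2) = 0.052.

0.052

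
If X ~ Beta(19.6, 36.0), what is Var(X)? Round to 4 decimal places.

α+β = 55.6 and αβ = 705.60, so Var = αβ/[(α+β)²(α+β+1)] = 705.60/174970.976 = 0.0040.

0.0040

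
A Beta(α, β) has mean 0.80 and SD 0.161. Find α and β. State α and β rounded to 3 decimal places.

α = 4.138, β = 1.035

σ² = 0.161² = 0.025921.
With s = α+β, Var = μ(1−μ)/(s+1), so s+1 = (0.80×0.20)/0.025921 = 6.1726 and s = 5.1726.
α = μs = 4.138, β = (1−μ)s = 1.035.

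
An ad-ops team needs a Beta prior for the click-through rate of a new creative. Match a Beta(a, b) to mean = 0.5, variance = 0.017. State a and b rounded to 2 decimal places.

Let s = a+b. The Beta variance is μ(1−μ)/(s+1).
So s+1 = μ(1−μ)/σ² = (0.5×0.5)/0.017 = 0.25/0.017 = 14.7059, giving s = 13.7059.
Then a = μs = 0.5×13.7059 = 6.85 and b = (1−μ)s = 0.5×13.7059 = 6.85.

a = 6.85, b = 6.85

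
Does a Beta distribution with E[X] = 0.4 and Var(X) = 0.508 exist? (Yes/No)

A Beta with mean μ has variance μ(1−μ)/(α+β+1) < μ(1−μ).
Here μ(1−μ) = 0.4×0.6 = 0.24, and 0.508 ≥ 0.24.

No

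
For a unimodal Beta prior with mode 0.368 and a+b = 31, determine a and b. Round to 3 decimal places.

Mode = (a−1)/(κ−2) with κ = a+b, so a−1 = 0.368·29 = 10.672.
a = 11.672; b = κ − a = 19.328.

a = 11.672, b = 19.328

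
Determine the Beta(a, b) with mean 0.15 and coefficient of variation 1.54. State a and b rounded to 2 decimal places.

a = 0.21, b = 1.18

Var = (CV·μ)² = (1.54×0.15)² = 0.053361.
a+b = μ(1−μ)/Var − 1 = 0.1275/0.053361 − 1 = 1.3894.
Thus a = 0.15·1.3894 = 0.21 and b = 0.85·1.3894 = 1.18.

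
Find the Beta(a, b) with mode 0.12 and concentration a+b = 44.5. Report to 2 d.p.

For a,b>1 the mode is (a−1)/(a+b−2), so a = mode·(κ−2)+1 = 0.12×42.5+1 = 6.10.
And b = (1−mode)·(κ−2)+1 = 0.88×42.5+1 = 38.40.

a = 6.10, b = 38.40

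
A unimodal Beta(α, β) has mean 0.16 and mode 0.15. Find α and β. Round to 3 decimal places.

α = 11.200, β = 58.800

Let s = α+β. Mean gives α = μs = 0.16s; mode gives (α−1)/(s−2) = 0.15.
Substituting: 0.16s − 1 = 0.15(s−2) = 0.15s − 0.30, so 0.01s = 0.70 and s = 70.0000.
Then α = 0.16×70.0000 = 11.200 and β = s−α = 58.800.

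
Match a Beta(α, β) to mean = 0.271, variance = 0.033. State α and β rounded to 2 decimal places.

By moment matching, α+β = μ(1−μ)/σ² − 1 = (0.271·0.729)/0.033 − 1 = 5.9866 − 1 = 4.9866.
Since α/(α+β) = μ, α = 0.271·4.9866 = 1.35 and β = 0.729·4.9866 = 3.64.

α = 1.35, β = 3.64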